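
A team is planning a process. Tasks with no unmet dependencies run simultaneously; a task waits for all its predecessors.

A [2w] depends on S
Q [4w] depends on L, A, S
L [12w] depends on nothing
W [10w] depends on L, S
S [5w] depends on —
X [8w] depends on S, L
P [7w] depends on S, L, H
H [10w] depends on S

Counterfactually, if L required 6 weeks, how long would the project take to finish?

Critical path before the change: L→W = 12+10 = 22 giving 22 weeks.
Since L is critical, the -6 change carries straight to that chain (now 16 weeks).
Now S→H→P = 5+10+7 = 22 is longest, so the finish becomes 22 weeks.

22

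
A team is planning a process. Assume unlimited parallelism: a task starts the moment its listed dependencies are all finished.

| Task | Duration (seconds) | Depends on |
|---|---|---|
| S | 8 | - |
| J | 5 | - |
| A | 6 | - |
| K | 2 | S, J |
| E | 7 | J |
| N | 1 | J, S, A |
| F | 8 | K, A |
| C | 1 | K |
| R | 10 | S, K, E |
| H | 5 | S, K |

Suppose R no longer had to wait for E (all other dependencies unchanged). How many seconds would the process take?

20

Before: longest chain J→E→R = 5+7+10 = 22, finish 22.
Without E→R, R's earliest start moves from 12 to 10.
The longest chain is now S→K→R = 8+2+10 = 20, so the process takes 20 seconds.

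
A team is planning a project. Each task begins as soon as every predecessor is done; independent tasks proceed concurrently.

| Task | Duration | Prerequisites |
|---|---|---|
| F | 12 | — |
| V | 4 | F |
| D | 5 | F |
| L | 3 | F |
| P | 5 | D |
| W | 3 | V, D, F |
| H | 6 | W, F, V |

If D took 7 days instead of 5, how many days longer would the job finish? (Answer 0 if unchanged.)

2

Critical path before the change: F→D→W→H = 12+5+3+6 = 26 giving 26 days.
D lies on that path, so at 7 days the path becomes 28 days.
The critical path is still F→D→W→H; finish is now 28 days.
Change in finish: 28 − 26 = +2 days.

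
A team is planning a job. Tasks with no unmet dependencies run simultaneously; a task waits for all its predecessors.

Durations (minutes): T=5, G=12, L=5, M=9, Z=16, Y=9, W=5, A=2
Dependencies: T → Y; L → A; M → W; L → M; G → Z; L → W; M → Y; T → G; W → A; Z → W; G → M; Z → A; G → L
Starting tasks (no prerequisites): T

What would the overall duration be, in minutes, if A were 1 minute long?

The binding path is T→G→Z→W→A = 5+12+16+5+2 = 40; finish at 40 minutes.
A lies on that path, so at 1 minute the path becomes 39 minutes.
The binding chain switches to T→G→L→M→Y = 5+12+5+9+9 = 40; finish 40 minutes.

40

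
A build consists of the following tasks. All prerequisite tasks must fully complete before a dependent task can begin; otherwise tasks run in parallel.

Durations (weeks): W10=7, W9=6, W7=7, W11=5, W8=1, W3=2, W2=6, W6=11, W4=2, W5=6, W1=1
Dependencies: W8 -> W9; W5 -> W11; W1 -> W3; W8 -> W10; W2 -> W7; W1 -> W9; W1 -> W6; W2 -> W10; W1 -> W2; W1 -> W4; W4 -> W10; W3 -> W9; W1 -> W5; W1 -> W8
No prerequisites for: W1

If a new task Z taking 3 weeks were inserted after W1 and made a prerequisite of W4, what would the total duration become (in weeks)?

14

Originally the build takes 14 weeks.
With Z inserted, W4 now waits for max(W1, Z).
New critical path: W1→W2→W7 = 1+6+7 = 14 ⇒ 14 weeks.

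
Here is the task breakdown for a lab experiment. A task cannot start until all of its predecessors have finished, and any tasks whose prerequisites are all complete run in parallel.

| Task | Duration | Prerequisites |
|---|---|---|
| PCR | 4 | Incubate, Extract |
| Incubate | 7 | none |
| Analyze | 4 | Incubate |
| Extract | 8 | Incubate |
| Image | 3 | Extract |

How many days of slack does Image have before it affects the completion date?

The longest chain is Incubate→Extract→PCR = 7+8+4 = 19; overall finish 19 days.
The longest chain containing Image totals 18 days.
So Image can slip 19 − 18 = 1 day.

1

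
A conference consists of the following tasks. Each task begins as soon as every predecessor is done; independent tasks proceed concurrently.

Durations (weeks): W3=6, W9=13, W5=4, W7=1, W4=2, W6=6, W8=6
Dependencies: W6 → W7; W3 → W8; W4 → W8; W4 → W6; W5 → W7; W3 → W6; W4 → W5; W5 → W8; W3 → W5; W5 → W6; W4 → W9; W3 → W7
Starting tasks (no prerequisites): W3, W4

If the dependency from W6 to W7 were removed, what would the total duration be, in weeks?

Before: longest chain W3→W5→W6→W7 = 6+4+6+1 = 17, finish 17.
Without W6→W7, W7's earliest start moves from 16 to 10.
New critical path: W3→W5→W6 = 6+4+6 = 16 ⇒ 16 weeks.

16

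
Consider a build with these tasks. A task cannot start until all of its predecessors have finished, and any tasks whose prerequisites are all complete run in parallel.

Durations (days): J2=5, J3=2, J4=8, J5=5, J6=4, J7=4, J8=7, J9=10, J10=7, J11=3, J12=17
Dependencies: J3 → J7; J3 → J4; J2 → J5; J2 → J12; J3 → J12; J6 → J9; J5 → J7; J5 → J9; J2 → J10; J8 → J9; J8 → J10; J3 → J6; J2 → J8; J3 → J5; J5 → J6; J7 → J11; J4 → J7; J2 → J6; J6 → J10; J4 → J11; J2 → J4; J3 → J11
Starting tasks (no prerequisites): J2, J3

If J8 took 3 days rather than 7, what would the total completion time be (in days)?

Baseline: J2→J5→J6→J9 = 5+5+4+10 = 24 → 24 days.
J8 has 2 days of float (longest path through it is 22).
The critical path is still J2→J5→J6→J9; finish is now 24 days.

24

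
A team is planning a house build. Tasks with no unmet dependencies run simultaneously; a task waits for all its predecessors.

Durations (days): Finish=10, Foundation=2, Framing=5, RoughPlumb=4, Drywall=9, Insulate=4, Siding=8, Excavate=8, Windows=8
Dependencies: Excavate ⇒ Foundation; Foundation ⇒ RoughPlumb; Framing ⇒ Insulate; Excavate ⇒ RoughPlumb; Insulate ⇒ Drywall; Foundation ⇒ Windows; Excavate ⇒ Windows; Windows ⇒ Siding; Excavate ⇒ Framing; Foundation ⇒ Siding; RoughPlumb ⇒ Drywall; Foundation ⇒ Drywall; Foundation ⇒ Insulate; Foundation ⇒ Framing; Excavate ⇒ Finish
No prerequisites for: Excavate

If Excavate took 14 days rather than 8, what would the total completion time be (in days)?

34

Baseline: Excavate→Foundation→Framing→Insulate→Drywall = 8+2+5+4+9 = 28 → 28 days.
Excavate lies on that path, so at 14 days the path becomes 34 days.
No other chain overtakes it, so the finish is 34 days.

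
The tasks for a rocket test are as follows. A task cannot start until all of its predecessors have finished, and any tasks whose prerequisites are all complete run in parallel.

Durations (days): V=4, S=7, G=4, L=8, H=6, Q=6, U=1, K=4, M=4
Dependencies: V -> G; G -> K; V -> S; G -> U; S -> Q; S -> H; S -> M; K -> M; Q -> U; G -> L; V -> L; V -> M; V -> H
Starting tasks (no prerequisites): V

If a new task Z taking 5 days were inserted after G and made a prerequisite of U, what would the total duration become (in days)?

Originally the rocket test takes 18 days.
With Z inserted, U now waits for max(G, Q, Z).
New critical path: V→S→Q→U = 4+7+6+1 = 18 ⇒ 18 days.

18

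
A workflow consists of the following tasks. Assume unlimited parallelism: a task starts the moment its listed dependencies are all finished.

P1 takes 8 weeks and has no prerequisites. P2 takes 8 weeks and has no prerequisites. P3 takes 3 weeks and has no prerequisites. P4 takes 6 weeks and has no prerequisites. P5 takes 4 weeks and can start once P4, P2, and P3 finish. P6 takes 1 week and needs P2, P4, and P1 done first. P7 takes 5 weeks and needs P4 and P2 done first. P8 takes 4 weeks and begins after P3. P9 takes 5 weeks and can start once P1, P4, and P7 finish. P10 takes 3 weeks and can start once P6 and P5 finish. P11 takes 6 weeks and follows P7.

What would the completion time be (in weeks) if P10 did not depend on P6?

Original critical path: P2→P7→P11 = 8+5+6 = 19 ⇒ 19 weeks.
Dropping P6→P10 doesn't change P10's earliest start (12); another predecessor still binds.
After: P2→P7→P11 = 8+5+6 = 19 → 19 weeks.

19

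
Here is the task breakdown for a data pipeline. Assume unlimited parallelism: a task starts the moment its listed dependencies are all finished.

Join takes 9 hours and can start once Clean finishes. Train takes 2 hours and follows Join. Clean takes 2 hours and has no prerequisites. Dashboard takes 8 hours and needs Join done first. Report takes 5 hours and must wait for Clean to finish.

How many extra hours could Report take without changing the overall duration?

12

Clean→Join→Dashboard = 2+9+8 = 19 sets the makespan at 19 hours.
Report finishes as early as 7 and must finish by 19.
So Report can slip 19 − 7 = 12 hours.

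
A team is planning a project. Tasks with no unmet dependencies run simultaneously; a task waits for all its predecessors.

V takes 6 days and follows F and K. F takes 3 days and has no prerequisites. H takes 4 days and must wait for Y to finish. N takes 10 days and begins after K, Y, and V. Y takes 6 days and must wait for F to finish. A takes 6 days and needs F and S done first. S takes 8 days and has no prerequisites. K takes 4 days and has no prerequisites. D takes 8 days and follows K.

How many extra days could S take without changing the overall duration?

6

Critical path: K→V→N = 4+6+10 = 20, so the finish is 20 days.
The longest chain containing S totals 14 days.
Float = 20 − 14 = 6.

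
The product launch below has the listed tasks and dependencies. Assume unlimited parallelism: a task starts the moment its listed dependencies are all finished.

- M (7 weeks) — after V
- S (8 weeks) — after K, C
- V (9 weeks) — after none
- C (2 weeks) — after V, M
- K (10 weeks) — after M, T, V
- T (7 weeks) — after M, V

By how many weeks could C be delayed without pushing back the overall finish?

15

The longest chain is V→M→T→K→S = 9+7+7+10+8 = 41; overall finish 41 weeks.
The longest chain containing C totals 26 weeks.
Slack of C = 31 − 16 = 15 weeks.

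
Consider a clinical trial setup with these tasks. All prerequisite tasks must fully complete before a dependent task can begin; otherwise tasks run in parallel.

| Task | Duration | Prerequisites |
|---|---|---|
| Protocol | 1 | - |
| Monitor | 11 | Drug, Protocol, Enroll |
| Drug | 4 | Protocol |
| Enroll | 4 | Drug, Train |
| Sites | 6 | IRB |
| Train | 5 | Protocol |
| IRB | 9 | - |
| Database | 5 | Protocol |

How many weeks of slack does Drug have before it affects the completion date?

1

The longest chain is Protocol→Train→Enroll→Monitor = 1+5+4+11 = 21; overall finish 21 weeks.
The longest chain containing Drug totals 20 weeks.
Slack of Drug = 2 − 1 = 1 week.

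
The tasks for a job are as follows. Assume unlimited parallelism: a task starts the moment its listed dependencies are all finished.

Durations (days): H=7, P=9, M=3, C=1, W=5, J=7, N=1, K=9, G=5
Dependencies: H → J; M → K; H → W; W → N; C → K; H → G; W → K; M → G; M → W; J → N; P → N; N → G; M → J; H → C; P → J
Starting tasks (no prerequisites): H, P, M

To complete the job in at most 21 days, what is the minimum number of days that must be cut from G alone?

Current finish: 22 days; target: 21.
G is on every critical path, so each day cut from G cuts the finish by one (this holds down to a finish of 21).
Need 22 − 21 = 1 day off G → G becomes 4 days, finish becomes 21.

1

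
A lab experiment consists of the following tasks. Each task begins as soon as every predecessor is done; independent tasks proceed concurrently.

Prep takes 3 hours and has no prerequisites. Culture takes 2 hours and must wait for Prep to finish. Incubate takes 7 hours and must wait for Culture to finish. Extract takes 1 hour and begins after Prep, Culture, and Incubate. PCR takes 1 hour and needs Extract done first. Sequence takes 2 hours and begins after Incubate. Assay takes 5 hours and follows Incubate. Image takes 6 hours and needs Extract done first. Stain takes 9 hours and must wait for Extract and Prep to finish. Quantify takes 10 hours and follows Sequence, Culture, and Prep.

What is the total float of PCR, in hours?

10

The longest chain is Prep→Culture→Incubate→Sequence→Quantify = 3+2+7+2+10 = 24; overall finish 24 hours.
The longest chain containing PCR totals 14 hours.
Float = 24 − 14 = 10.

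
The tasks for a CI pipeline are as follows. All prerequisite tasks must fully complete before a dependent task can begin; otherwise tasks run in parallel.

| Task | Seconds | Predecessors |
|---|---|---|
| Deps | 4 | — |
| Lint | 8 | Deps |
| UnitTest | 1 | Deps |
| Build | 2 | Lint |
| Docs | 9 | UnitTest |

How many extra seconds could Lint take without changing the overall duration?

The longest chain is Deps→Lint→Build = 4+8+2 = 14; overall finish 14 seconds.
The longest chain containing Lint totals 14 seconds.
So Lint can slip 12 − 12 = 0 seconds.

0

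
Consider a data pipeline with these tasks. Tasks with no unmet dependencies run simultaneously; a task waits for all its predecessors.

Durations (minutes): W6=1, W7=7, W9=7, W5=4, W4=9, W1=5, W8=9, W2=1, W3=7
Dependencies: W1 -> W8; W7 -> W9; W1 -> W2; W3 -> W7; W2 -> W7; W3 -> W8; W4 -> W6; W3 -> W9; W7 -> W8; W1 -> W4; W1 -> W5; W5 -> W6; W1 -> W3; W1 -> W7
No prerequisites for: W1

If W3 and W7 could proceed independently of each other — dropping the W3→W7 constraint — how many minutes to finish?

Original critical path: W1→W3→W7→W8 = 5+7+7+9 = 28 ⇒ 28 minutes.
Without W3→W7, W7's earliest start moves from 12 to 6.
New critical path: W1→W2→W7→W8 = 5+1+7+9 = 22 ⇒ 22 minutes.

22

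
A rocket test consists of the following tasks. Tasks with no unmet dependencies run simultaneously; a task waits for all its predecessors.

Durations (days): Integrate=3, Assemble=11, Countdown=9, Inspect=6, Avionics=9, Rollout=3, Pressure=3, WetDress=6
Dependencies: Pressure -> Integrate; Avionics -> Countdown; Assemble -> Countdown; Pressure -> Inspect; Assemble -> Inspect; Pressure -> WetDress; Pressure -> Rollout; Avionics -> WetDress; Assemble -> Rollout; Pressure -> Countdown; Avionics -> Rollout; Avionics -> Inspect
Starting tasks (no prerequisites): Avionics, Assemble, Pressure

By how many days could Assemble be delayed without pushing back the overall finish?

The longest chain is Assemble→Countdown = 11+9 = 20; overall finish 20 days.
The longest chain containing Assemble totals 20 days.
So Assemble can slip 11 − 11 = 0 days.

0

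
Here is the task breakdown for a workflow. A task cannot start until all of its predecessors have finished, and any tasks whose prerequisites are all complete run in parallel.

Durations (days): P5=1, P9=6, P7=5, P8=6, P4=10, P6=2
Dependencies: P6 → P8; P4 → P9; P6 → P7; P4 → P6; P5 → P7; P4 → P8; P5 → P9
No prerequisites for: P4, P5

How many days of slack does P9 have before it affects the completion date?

The longest chain is P4→P6→P8 = 10+2+6 = 18; overall finish 18 days.
The longest chain containing P9 totals 16 days.
So P9 can slip 18 − 16 = 2 days.

2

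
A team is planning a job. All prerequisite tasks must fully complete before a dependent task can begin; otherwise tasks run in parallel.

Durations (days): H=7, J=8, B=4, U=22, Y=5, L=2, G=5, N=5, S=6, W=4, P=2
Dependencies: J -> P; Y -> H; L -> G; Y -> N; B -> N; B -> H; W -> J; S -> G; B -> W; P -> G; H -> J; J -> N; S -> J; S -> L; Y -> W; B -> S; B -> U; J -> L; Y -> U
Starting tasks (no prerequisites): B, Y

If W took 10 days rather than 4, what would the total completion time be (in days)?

30

Baseline: Y→U = 5+22 = 27 → 27 days.
W is off the critical path — its longest chain is 24 days, giving 3 of slack.
The binding chain switches to Y→W→J→L→G = 5+10+8+2+5 = 30; finish 30 days.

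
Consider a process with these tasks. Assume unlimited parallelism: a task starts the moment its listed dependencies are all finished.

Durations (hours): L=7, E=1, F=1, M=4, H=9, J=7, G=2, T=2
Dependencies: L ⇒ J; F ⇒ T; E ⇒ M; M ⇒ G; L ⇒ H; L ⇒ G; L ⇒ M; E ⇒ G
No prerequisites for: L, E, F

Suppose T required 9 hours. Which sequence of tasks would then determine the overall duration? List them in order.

L, H

The binding path is L→H = 7+9 = 16; finish at 16 hours.
The longest path through T is only 3 hours, so T has float 13.
That remains the longest chain; total 16 hours.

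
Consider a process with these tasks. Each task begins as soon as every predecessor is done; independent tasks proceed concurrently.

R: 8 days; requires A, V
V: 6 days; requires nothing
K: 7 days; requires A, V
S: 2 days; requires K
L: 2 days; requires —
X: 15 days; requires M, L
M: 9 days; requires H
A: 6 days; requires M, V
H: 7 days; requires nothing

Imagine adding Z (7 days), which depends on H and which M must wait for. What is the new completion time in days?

Originally the job takes 31 days.
With Z inserted, M now waits for max(H, Z).
New critical path: H→Z→M→A→K→S = 7+7+9+6+7+2 = 38 ⇒ 38 days.

38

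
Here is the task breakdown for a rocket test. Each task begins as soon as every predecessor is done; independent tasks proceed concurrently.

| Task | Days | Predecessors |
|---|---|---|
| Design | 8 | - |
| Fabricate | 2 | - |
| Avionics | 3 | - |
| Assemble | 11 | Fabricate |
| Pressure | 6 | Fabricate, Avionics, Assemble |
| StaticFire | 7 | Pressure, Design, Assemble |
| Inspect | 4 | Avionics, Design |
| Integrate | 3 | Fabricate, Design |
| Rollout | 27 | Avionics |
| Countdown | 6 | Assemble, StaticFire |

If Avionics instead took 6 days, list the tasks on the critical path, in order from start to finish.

Critical path before the change: Fabricate→Assemble→Pressure→StaticFire→Countdown = 2+11+6+7+6 = 32 giving 32 days.
The longest path through Avionics is only 30 days, so Avionics has float 2.
The binding chain switches to Avionics→Rollout = 6+27 = 33; finish 33 days.

Avionics, Rollout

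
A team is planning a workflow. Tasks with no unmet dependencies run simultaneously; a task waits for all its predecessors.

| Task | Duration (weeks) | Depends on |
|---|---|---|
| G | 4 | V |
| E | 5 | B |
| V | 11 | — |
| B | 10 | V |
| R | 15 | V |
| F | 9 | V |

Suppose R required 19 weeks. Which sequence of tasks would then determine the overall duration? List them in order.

Baseline: V→R = 11+15 = 26 → 26 weeks.
R is on the critical path; changing it to 19 makes that path 30 weeks.
No other chain overtakes it, so the finish is 30 weeks.

V, R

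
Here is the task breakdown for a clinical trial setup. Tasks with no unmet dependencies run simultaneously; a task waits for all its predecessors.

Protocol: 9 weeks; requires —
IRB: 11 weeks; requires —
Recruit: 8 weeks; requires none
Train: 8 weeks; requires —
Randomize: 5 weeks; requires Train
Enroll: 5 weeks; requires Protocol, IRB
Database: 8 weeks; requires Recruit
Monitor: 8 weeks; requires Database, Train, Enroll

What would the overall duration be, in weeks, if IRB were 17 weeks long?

30

Actual critical path: IRB→Enroll→Monitor = 11+5+8 = 24 ⇒ 24 weeks.
IRB lies on that path, so at 17 weeks the path becomes 30 weeks.
That remains the longest chain; total 30 weeks.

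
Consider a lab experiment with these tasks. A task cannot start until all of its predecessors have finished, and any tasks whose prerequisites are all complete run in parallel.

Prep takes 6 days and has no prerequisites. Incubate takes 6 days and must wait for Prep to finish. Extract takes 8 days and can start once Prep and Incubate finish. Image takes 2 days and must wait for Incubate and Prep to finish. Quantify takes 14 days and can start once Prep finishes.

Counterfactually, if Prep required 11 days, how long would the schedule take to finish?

25

Baseline: Prep→Incubate→Extract = 6+6+8 = 20 → 20 days.
Prep is on the critical path; changing it to 11 makes that path 25 days.
The critical path is still Prep→Incubate→Extract; finish is now 25 days.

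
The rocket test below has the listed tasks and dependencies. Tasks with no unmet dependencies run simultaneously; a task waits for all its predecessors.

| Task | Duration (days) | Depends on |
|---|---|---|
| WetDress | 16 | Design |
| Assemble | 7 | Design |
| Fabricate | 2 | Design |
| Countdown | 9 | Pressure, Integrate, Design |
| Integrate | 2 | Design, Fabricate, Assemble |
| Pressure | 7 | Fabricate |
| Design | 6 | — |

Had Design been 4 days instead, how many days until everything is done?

As given, the longest chain is Design→Fabricate→Pressure→Countdown = 6+2+7+9 = 24, so the finish is 24 days.
Design is on the critical path; changing it to 4 makes that path 22 days.
The critical path is still Design→Fabricate→Pressure→Countdown; finish is now 22 days.

22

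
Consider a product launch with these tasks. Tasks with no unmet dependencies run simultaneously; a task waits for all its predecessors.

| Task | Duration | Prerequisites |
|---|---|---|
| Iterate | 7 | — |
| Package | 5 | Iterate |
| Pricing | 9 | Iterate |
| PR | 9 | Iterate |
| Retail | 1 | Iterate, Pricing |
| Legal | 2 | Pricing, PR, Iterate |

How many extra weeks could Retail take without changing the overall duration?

Iterate→Pricing→Legal = 7+9+2 = 18 sets the makespan at 18 weeks.
Longest path through Retail: 17 weeks (earliest finish 17, latest finish 18).
So Retail can slip 18 − 17 = 1 week.

1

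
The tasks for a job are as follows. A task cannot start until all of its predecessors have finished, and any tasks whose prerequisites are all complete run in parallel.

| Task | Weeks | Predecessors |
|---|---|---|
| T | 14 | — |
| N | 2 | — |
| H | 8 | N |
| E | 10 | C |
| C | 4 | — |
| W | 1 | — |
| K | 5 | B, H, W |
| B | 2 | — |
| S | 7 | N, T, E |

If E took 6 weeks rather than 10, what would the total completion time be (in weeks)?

The binding path is C→E→S = 4+10+7 = 21; finish at 21 weeks.
E lies on that path, so at 6 weeks the path becomes 17 weeks.
New critical path: T→S = 14+7 = 21 ⇒ 21 weeks.

21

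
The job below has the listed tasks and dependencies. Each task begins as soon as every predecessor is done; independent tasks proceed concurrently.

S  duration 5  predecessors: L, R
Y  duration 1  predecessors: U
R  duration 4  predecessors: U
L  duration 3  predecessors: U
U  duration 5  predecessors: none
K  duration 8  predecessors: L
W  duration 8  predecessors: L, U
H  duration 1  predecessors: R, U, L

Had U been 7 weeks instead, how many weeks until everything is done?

18

As given, the longest chain is U→L→W = 5+3+8 = 16, so the finish is 16 weeks.
Since U is critical, the +2 change carries straight to that chain (now 18 weeks).
That remains the longest chain; total 18 weeks.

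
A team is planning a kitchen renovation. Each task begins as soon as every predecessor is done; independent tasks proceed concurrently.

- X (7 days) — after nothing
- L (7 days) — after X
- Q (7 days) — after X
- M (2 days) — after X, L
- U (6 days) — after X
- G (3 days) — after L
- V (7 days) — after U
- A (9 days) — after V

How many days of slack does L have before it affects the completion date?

X→U→V→A = 7+6+7+9 = 29 sets the makespan at 29 days.
Longest path through L: 17 days (earliest finish 14, latest finish 26).
Float = 29 − 17 = 12.

12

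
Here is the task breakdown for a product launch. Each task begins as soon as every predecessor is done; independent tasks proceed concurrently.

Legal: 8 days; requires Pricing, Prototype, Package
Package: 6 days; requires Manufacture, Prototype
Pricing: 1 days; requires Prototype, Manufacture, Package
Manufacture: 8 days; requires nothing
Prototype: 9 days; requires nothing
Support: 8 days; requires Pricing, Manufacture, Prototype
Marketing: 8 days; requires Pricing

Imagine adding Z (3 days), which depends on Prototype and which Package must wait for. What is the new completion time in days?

Originally the plan takes 24 days.
With Z inserted, Package now waits for max(Manufacture, Prototype, Z).
New critical path: Prototype→Z→Package→Pricing→Marketing = 9+3+6+1+8 = 27 ⇒ 27 days.

27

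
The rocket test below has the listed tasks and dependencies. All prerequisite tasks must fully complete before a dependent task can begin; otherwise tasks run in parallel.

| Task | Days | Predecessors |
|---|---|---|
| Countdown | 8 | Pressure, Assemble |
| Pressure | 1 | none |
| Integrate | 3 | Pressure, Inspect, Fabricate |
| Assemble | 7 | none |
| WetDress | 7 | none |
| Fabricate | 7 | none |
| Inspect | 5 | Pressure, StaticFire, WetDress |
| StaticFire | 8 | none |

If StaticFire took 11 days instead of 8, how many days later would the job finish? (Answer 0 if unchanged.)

As given, the longest chain is StaticFire→Inspect→Integrate = 8+5+3 = 16, so the finish is 16 days.
Since StaticFire is critical, the +3 change carries straight to that chain (now 19 days).
No other chain overtakes it, so the finish is 19 days.
Change in finish: 19 − 16 = +3 days.

3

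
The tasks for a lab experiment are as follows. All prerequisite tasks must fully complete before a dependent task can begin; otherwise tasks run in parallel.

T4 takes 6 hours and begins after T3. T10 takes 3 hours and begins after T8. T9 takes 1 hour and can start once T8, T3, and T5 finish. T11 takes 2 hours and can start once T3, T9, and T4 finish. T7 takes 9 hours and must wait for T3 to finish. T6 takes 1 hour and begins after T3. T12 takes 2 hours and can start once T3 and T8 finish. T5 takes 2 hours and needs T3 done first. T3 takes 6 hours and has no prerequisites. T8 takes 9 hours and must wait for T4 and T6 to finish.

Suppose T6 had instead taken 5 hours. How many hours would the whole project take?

24

Baseline: T3→T4→T8→T9→T11 = 6+6+9+1+2 = 24 → 24 hours.
The longest path through T6 is only 19 hours, so T6 has float 5.
The critical path is still T3→T4→T8→T9→T11; finish is now 24 hours.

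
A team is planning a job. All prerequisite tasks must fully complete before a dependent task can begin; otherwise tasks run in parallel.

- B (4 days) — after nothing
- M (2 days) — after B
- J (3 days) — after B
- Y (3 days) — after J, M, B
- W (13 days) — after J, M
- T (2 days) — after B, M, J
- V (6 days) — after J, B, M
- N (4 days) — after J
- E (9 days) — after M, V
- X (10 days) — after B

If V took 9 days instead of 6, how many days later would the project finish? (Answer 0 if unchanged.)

3

Baseline: B→J→V→E = 4+3+6+9 = 22 → 22 days.
V is on the critical path; changing it to 9 makes that path 25 days.
The critical path is still B→J→V→E; finish is now 25 days.
Change in finish: 25 − 22 = +3 days.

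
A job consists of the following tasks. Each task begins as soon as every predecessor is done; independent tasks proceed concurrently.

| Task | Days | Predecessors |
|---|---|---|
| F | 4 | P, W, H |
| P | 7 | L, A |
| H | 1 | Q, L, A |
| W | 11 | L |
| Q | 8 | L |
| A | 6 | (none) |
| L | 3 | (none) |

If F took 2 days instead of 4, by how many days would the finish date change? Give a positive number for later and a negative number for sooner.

-2

The binding path is L→W→F = 3+11+4 = 18; finish at 18 days.
F lies on that path, so at 2 days the path becomes 16 days.
The critical path is still L→W→F; finish is now 16 days.
Change in finish: 16 − 18 = -2 days.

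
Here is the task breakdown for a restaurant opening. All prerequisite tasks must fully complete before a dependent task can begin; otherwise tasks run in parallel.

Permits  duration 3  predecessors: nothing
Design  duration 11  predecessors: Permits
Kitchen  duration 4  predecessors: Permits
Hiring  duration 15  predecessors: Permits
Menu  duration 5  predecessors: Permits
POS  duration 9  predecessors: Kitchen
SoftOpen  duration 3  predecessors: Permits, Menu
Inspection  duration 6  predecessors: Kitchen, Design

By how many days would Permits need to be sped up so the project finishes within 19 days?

Current finish: 20 days; target: 19.
Permits is on every critical path, so each day cut from Permits cuts the finish by one (this holds down to a finish of 18).
Need 20 − 19 = 1 day off Permits → Permits becomes 2 days, finish becomes 19.

1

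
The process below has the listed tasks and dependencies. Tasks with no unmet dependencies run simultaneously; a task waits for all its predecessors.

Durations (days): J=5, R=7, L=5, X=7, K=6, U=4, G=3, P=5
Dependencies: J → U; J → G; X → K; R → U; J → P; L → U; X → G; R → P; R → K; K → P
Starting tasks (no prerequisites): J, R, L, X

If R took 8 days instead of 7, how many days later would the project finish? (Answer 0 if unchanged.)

1

As given, the longest chain is R→K→P = 7+6+5 = 18, so the finish is 18 days.
Since R is critical, the +1 change carries straight to that chain (now 19 days).
No other chain overtakes it, so the finish is 19 days.
Change in finish: 19 − 18 = +1 days.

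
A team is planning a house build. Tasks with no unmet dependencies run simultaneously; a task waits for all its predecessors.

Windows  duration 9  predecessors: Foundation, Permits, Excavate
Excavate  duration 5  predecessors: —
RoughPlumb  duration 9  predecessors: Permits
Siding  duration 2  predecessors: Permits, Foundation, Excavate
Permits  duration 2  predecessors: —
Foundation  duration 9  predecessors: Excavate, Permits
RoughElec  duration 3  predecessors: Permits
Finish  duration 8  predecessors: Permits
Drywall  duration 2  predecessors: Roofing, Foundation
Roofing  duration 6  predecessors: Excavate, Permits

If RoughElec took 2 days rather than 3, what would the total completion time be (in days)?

23

The binding path is Excavate→Foundation→Windows = 5+9+9 = 23; finish at 23 days.
RoughElec has 18 days of float (longest path through it is 5).
That remains the longest chain; total 23 days.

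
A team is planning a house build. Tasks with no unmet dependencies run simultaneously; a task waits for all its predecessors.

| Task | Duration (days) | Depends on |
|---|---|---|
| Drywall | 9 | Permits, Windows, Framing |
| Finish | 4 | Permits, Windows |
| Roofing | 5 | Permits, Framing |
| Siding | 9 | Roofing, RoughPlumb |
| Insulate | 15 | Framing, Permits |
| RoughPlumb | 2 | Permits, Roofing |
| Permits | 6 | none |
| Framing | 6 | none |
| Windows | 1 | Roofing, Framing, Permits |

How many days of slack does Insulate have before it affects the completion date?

1

Permits→Roofing→RoughPlumb→Siding = 6+5+2+9 = 22 sets the makespan at 22 days.
Insulate finishes as early as 21 and must finish by 22.
Slack of Insulate = 7 − 6 = 1 day.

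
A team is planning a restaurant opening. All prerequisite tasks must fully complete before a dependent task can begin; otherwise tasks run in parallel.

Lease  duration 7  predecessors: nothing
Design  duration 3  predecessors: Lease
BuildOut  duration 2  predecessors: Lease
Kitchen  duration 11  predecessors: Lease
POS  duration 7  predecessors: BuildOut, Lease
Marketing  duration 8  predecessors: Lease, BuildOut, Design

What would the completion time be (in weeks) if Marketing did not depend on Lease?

Before: longest chain Lease→Design→Marketing = 7+3+8 = 18, finish 18.
Dropping Lease→Marketing doesn't change Marketing's earliest start (10); another predecessor still binds.
After: Lease→Design→Marketing = 7+3+8 = 18 → 18 weeks.

18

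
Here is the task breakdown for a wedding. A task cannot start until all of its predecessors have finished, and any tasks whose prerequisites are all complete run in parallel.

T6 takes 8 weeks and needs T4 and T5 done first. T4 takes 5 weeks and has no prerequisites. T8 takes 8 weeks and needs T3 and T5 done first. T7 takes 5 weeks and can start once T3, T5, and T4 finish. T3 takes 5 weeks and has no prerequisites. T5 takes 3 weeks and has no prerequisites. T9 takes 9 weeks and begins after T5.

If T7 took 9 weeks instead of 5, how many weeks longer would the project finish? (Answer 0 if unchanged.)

1

The binding path is T3→T8 = 5+8 = 13; finish at 13 weeks.
T7 has 3 weeks of float (longest path through it is 10).
Now T3→T7 = 5+9 = 14 is longest, so the finish becomes 14 weeks.
Change in finish: 14 − 13 = +1 weeks.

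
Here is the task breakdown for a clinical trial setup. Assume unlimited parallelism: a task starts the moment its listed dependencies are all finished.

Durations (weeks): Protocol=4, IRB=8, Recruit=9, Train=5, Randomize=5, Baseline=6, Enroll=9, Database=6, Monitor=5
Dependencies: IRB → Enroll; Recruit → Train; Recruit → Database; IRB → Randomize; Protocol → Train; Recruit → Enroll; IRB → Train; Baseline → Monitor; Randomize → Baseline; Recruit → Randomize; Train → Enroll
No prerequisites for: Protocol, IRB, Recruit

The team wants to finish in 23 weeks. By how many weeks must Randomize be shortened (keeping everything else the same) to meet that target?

Current finish: 25 weeks; target: 23.
Randomize is on every critical path, so each week cut from Randomize cuts the finish by one (this holds down to a finish of 23).
Need 25 − 23 = 2 weeks off Randomize → Randomize becomes 3 weeks, finish becomes 23.

2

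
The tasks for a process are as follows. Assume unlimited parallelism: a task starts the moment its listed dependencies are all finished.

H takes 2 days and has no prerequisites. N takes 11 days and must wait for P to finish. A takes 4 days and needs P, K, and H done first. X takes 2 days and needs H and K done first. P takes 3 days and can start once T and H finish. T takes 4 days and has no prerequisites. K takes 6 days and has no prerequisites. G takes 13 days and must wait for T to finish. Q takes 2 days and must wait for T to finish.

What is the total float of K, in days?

8

Critical path: T→P→N = 4+3+11 = 18, so the finish is 18 days.
K finishes as early as 6 and must finish by 14.
Float = 18 − 10 = 8.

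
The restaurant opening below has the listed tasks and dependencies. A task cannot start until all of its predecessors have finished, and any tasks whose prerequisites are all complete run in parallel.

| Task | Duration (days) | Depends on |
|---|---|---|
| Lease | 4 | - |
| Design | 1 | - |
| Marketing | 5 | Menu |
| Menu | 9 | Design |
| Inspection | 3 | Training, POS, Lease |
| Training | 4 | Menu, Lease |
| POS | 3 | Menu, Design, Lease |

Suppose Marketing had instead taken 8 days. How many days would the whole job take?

The binding path is Design→Menu→Training→Inspection = 1+9+4+3 = 17; finish at 17 days.
The longest path through Marketing is only 15 days, so Marketing has float 2.
The binding chain switches to Design→Menu→Marketing = 1+9+8 = 18; finish 18 days.

18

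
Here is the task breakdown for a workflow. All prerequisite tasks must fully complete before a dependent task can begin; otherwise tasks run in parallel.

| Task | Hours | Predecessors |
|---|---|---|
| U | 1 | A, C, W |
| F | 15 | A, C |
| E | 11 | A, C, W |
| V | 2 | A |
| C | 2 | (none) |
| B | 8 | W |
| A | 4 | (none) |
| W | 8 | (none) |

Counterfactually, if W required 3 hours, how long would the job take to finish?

19

The binding path is W→E = 8+11 = 19; finish at 19 hours.
W is on the critical path; changing it to 3 makes that path 14 hours.
New critical path: A→F = 4+15 = 19 ⇒ 19 hours.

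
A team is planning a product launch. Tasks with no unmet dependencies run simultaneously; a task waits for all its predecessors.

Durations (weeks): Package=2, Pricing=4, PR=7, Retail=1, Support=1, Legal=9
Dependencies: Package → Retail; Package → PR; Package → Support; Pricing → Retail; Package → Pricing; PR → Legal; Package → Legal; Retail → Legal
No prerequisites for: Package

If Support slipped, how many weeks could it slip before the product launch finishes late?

Critical path: Package→PR→Legal = 2+7+9 = 18, so the finish is 18 weeks.
The longest chain containing Support totals 3 weeks.
So Support can slip 18 − 3 = 15 weeks.

15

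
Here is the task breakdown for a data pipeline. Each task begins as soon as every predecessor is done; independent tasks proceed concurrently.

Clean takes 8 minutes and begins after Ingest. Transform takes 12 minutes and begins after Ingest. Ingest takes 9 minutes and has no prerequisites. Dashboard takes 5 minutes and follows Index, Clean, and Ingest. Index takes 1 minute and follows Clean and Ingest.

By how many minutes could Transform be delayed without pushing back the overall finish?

2

Ingest→Clean→Index→Dashboard = 9+8+1+5 = 23 sets the makespan at 23 minutes.
Longest path through Transform: 21 minutes (earliest finish 21, latest finish 23).
Slack of Transform = 11 − 9 = 2 minutes.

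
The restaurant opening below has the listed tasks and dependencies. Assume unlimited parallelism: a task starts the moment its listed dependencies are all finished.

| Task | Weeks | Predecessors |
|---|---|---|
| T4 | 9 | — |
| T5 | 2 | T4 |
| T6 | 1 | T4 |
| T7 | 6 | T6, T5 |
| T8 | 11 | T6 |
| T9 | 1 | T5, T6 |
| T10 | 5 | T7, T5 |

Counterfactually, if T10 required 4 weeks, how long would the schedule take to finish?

21

Baseline: T4→T5→T7→T10 = 9+2+6+5 = 22 → 22 weeks.
Since T10 is critical, the -1 change carries straight to that chain (now 21 weeks).
The critical path is still T4→T5→T7→T10; finish is now 21 weeks.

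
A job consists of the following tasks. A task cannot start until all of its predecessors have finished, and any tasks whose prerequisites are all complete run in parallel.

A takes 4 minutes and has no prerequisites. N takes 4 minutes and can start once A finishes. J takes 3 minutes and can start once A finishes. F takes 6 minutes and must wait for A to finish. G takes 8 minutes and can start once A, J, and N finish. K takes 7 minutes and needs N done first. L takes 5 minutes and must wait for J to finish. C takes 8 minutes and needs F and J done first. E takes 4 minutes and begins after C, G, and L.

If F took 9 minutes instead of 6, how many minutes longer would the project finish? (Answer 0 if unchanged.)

3

Actual critical path: A→F→C→E = 4+6+8+4 = 22 ⇒ 22 minutes.
Since F is critical, the +3 change carries straight to that chain (now 25 minutes).
The critical path is still A→F→C→E; finish is now 25 minutes.
Change in finish: 25 − 22 = +3 minutes.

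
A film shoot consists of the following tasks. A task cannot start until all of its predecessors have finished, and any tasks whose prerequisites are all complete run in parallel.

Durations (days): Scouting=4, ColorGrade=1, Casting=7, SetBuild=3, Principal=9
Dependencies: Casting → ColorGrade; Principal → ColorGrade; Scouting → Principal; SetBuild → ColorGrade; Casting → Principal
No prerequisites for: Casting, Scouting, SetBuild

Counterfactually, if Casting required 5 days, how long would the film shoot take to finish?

Baseline: Casting→Principal→ColorGrade = 7+9+1 = 17 → 17 days.
Casting is on the critical path; changing it to 5 makes that path 15 days.
That remains the longest chain; total 15 days.

15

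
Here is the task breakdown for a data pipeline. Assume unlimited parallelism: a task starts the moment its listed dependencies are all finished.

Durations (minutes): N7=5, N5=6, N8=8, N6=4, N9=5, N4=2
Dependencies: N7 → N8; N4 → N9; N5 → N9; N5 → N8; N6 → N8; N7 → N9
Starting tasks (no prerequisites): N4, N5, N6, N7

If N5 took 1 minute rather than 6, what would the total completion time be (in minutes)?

13

The binding path is N5→N8 = 6+8 = 14; finish at 14 minutes.
Since N5 is critical, the -5 change carries straight to that chain (now 9 minutes).
The binding chain switches to N7→N8 = 5+8 = 13; finish 13 minutes.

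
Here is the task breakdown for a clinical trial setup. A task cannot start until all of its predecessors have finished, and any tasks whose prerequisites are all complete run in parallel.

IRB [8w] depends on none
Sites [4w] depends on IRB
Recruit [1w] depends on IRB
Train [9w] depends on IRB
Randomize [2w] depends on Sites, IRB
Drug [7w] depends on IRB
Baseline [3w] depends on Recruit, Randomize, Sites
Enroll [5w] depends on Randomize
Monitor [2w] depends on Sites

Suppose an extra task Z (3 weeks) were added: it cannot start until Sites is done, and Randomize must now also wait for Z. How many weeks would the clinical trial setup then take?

Originally the clinical trial setup takes 19 weeks.
With Z inserted, Randomize now waits for max(Sites, IRB, Z).
New critical path: IRB→Sites→Z→Randomize→Enroll = 8+4+3+2+5 = 22 ⇒ 22 weeks.

22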